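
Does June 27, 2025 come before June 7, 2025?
No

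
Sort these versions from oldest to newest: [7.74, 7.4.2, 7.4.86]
[7.4.2, 7.4.86, 7.74]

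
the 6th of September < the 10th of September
True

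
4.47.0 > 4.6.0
True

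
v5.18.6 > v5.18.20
False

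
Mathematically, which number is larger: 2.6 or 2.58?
2.6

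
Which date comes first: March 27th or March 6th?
March 6th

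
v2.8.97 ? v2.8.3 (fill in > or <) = >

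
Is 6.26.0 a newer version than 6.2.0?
Yes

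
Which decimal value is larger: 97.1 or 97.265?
97.265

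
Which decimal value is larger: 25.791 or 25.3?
25.791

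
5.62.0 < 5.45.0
False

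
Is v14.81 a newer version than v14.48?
Yes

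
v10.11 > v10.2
True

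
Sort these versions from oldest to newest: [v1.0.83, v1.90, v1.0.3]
[v1.0.3, v1.0.83, v1.90]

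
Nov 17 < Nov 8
False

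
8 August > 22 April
True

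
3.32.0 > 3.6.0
True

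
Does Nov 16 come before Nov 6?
No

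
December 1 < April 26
False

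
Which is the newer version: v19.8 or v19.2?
v19.8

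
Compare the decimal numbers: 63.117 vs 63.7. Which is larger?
63.7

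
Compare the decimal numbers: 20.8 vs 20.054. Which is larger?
20.8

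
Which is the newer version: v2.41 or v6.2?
v6.2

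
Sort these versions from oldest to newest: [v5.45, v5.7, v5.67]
[v5.7, v5.45, v5.67]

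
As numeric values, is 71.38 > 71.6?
False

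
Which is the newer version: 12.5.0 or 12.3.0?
12.5.0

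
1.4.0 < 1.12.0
True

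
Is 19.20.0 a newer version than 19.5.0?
Yes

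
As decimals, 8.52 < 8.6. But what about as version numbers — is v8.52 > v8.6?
True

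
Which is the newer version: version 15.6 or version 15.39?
version 15.39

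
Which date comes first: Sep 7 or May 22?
May 22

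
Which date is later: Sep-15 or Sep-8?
Sep-15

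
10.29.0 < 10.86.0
True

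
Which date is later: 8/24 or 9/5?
9/5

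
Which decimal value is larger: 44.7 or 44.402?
44.7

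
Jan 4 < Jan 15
True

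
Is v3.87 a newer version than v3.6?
Yes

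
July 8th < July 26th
True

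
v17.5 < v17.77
True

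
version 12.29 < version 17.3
True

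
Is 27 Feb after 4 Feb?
Yes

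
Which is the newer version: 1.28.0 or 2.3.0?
2.3.0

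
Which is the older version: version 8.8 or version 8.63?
version 8.8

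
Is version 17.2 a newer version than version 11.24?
Yes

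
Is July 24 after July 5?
Yes. Day 24 comes after day 5 in July — this is a date comparison, not a decimal one (the decimal 7.24 would be smaller than 7.5).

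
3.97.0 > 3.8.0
True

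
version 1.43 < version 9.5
True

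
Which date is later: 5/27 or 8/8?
8/8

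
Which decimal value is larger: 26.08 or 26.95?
26.95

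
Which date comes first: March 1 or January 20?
January 20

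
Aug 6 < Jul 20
False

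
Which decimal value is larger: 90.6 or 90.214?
90.6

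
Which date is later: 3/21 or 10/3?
10/3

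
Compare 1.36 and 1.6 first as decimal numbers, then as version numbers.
As decimals: 1.36 < 1.6. As versions: v1.36 > v1.6 (minor version 36 > 6).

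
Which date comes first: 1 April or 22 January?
22 January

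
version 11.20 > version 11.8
True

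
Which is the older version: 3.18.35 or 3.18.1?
3.18.1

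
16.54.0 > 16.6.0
True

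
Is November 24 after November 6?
Yes. Day 24 comes after day 6 in November — this is a date comparison, not a decimal one (the decimal 11.24 would be smaller than 11.6).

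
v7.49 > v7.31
True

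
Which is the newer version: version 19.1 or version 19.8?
version 19.8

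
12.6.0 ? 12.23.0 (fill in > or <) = <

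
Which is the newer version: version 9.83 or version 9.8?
version 9.83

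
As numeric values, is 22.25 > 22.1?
True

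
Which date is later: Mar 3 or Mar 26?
Mar 26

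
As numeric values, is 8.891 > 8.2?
True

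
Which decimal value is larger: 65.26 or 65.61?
65.61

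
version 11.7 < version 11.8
True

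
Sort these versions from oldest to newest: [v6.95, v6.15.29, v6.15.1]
[v6.15.1, v6.15.29, v6.95]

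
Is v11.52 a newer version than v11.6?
Yes. Version numbers are compared segment by segment as integers, not as decimals: minor version 52 > 6, so v11.52 > v11.6 (even though the decimal 11.52 < 11.6).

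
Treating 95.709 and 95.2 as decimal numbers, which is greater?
95.709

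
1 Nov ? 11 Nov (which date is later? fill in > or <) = <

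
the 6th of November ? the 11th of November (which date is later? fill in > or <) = <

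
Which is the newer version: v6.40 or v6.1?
v6.40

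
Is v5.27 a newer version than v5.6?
Yes. Version numbers are compared segment by segment as integers, not as decimals: minor version 27 > 6, so v5.27 > v5.6 (even though the decimal 5.27 < 5.6).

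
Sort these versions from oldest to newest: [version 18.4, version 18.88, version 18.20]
[version 18.4, version 18.20, version 18.88]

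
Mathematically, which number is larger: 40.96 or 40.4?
40.96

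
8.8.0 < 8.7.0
False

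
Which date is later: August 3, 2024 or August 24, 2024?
August 24, 2024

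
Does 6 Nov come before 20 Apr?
No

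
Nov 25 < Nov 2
False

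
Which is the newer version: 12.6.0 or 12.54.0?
12.54.0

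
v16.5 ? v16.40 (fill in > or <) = <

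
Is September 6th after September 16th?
No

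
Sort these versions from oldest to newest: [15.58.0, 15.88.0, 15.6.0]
[15.6.0, 15.58.0, 15.88.0]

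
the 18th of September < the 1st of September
False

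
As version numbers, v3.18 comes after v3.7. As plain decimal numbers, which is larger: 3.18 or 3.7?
3.7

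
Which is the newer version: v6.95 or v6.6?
v6.95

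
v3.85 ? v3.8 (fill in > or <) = >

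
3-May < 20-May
True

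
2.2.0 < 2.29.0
True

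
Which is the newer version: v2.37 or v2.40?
v2.40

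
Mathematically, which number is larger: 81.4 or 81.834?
81.834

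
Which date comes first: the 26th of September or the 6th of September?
the 6th of September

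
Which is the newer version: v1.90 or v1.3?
v1.90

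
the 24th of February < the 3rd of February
False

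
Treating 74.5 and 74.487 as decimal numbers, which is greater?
74.5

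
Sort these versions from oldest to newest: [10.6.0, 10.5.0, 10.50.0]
[10.5.0, 10.6.0, 10.50.0]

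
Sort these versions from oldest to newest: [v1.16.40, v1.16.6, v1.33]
[v1.16.6, v1.16.40, v1.33]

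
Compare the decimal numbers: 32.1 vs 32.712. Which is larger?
32.712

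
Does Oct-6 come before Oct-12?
Yes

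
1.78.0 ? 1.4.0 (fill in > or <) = >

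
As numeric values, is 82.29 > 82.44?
False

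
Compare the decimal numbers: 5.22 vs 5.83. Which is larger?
5.83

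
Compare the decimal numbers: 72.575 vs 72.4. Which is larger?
72.575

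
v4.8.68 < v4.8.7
False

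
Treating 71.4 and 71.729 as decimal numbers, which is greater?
71.729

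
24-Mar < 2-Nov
True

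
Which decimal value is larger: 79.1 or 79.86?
79.86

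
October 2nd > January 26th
True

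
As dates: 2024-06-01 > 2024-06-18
False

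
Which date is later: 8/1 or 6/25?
8/1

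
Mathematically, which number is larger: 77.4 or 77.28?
77.4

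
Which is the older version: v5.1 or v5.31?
v5.1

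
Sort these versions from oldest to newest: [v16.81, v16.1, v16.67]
[v16.1, v16.67, v16.81]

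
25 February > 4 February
True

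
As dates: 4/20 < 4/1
False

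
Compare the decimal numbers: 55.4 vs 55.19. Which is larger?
55.4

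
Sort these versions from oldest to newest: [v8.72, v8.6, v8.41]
[v8.6, v8.41, v8.72]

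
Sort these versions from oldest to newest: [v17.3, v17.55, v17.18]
[v17.3, v17.18, v17.55]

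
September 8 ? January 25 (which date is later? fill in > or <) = >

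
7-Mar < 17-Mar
True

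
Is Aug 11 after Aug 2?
Yes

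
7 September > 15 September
False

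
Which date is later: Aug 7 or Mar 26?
Aug 7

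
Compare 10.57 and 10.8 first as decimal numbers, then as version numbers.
As decimals: 10.57 < 10.8. As versions: v10.57 > v10.8 (minor version 57 > 8).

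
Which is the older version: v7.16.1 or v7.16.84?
v7.16.1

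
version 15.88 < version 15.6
False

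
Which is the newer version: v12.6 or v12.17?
v12.17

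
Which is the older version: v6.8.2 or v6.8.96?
v6.8.2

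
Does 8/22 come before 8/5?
No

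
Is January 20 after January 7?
Yes. Day 20 comes after day 7 in January — this is a date comparison, not a decimal one (the decimal 1.20 would be smaller than 1.7).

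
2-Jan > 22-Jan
False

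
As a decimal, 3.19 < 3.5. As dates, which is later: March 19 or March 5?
March 19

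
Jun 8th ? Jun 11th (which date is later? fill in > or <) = <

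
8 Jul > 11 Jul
False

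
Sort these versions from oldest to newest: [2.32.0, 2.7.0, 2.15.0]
[2.7.0, 2.15.0, 2.32.0]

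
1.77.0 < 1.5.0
False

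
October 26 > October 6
True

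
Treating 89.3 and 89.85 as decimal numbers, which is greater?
89.85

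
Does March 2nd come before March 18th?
Yes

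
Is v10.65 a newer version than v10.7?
Yes. Version numbers are compared segment by segment as integers, not as decimals: minor version 65 > 7, so v10.65 > v10.7 (even though the decimal 10.65 < 10.7).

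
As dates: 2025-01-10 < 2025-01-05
False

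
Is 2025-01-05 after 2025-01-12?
No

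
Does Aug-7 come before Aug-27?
Yes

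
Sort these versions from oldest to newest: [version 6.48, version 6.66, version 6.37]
[version 6.37, version 6.48, version 6.66]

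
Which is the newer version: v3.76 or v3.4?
v3.76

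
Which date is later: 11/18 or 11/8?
11/18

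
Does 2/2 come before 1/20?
No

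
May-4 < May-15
True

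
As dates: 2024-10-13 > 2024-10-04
True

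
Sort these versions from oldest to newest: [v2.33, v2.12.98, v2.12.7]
[v2.12.7, v2.12.98, v2.33]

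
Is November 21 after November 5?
Yes. Day 21 comes after day 5 in November — this is a date comparison, not a decimal one (the decimal 11.21 would be smaller than 11.5).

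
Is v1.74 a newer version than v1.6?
Yes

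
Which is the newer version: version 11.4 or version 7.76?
version 11.4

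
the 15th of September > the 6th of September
True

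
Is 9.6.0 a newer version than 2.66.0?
Yes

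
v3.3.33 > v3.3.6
True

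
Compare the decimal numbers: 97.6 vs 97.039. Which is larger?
97.6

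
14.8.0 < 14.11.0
True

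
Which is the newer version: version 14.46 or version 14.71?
version 14.71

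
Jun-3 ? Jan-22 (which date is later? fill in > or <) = >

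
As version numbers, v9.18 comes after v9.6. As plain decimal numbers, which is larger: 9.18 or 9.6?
9.6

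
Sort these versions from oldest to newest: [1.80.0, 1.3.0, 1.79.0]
[1.3.0, 1.79.0, 1.80.0]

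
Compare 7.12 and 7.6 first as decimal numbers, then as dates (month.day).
As decimals: 7.12 < 7.6. As dates: 7/12 is later than 7/6 (day 12 > day 6).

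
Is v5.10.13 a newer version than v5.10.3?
Yes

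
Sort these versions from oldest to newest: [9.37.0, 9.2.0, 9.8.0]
[9.2.0, 9.8.0, 9.37.0]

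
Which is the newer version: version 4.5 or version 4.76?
version 4.76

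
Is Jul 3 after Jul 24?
No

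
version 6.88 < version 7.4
True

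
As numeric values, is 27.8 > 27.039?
True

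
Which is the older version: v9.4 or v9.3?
v9.3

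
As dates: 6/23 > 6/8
True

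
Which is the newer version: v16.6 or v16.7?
v16.7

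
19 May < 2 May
False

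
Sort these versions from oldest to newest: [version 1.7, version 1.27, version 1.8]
[version 1.7, version 1.8, version 1.27]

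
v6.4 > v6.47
False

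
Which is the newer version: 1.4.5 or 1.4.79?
1.4.79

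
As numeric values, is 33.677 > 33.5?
True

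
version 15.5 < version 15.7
True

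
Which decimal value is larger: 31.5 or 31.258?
31.5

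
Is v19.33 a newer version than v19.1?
Yes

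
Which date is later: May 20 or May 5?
May 20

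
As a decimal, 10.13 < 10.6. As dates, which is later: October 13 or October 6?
October 13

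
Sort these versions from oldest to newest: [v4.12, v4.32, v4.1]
[v4.1, v4.12, v4.32]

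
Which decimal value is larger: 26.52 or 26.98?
26.98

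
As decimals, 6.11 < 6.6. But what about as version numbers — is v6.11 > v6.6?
True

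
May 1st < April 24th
False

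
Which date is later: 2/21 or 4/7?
4/7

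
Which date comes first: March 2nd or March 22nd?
March 2nd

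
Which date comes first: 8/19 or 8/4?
8/4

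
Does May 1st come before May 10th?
Yes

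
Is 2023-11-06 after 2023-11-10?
No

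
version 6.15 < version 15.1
True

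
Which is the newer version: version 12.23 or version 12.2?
version 12.23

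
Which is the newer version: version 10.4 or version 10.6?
version 10.6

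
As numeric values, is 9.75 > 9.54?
True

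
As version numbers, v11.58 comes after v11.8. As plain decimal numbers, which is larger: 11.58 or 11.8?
11.8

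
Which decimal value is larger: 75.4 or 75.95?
75.95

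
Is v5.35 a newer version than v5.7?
Yes. Version numbers are compared segment by segment as integers, not as decimals: minor version 35 > 7, so v5.35 > v5.7 (even though the decimal 5.35 < 5.7).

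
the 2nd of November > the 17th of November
False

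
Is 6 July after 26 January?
Yes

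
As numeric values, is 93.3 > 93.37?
False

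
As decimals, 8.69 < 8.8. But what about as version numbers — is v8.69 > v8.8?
True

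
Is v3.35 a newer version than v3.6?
Yes. Version numbers are compared segment by segment as integers, not as decimals: minor version 35 > 6, so v3.35 > v3.6 (even though the decimal 3.35 < 3.6).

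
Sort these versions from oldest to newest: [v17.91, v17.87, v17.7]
[v17.7, v17.87, v17.91]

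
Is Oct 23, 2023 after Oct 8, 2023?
Yes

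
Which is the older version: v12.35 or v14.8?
v12.35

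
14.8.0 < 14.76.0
True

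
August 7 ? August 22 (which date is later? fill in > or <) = <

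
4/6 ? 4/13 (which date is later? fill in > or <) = <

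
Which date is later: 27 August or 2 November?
2 November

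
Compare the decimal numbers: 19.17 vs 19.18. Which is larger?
19.18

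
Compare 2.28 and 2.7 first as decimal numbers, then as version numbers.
As decimals: 2.28 < 2.7. As versions: v2.28 > v2.7 (minor version 28 > 7).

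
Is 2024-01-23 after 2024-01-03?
Yes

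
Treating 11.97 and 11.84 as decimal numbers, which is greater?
11.97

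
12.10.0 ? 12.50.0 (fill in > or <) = <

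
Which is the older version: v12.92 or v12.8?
v12.8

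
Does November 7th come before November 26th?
Yes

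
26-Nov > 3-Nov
True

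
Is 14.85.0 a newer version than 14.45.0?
Yes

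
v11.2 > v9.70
True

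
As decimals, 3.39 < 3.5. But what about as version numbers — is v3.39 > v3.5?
True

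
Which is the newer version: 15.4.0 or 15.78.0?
15.78.0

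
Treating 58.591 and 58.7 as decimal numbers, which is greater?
58.7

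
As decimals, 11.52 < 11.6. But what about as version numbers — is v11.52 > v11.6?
True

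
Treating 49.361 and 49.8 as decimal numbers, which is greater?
49.8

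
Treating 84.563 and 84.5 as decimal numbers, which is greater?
84.563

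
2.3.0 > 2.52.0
False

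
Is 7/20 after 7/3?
Yes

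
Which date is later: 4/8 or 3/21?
4/8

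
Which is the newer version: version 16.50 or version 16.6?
version 16.50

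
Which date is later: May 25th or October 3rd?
October 3rd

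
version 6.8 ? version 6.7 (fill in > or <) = >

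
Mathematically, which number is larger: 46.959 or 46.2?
46.959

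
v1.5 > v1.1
True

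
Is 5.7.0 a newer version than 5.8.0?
No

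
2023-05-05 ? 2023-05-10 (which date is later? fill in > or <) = <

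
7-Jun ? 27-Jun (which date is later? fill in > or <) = <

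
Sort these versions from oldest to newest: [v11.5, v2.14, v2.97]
[v2.14, v2.97, v11.5]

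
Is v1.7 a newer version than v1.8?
No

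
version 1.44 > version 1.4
True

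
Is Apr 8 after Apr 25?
No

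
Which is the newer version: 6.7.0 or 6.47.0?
6.47.0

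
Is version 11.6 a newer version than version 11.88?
No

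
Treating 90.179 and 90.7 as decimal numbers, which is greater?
90.7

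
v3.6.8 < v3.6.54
True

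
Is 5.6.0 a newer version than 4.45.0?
Yes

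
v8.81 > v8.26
True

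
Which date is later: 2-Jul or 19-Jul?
19-Jul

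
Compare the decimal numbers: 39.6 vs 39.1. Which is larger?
39.6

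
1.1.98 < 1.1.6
False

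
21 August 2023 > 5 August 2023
True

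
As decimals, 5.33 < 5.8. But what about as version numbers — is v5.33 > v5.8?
True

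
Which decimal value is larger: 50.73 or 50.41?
50.73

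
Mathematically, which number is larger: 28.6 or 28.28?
28.6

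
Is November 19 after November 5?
Yes. Day 19 comes after day 5 in November — this is a date comparison, not a decimal one (the decimal 11.19 would be smaller than 11.5).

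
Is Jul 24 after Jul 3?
Yes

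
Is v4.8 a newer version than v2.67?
Yes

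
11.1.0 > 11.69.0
False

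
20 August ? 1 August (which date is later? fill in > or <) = >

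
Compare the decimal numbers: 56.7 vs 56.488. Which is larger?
56.7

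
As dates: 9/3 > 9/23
False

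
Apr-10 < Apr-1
False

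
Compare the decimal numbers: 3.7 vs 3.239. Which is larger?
3.7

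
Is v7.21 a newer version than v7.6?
Yes. Version numbers are compared segment by segment as integers, not as decimals: minor version 21 > 6, so v7.21 > v7.6 (even though the decimal 7.21 < 7.6).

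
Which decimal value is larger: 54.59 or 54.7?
54.7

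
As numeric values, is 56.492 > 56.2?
True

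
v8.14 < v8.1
False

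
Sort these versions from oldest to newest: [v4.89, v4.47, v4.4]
[v4.4, v4.47, v4.89]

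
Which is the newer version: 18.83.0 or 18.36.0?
18.83.0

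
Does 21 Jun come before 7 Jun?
No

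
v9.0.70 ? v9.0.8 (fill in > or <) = >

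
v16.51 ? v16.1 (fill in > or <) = >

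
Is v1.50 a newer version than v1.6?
Yes. Version numbers are compared segment by segment as integers, not as decimals: minor version 50 > 6, so v1.50 > v1.6 (even though the decimal 1.50 < 1.6).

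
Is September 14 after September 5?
Yes. Day 14 comes after day 5 in September — this is a date comparison, not a decimal one (the decimal 9.14 would be smaller than 9.5).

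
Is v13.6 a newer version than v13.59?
No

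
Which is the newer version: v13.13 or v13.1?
v13.13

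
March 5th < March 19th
True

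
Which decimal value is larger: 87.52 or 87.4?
87.52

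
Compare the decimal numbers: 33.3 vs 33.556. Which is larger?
33.556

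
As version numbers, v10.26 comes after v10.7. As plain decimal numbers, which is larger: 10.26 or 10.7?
10.7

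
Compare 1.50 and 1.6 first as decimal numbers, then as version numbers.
As decimals: 1.50 < 1.6. As versions: v1.50 > v1.6 (minor version 50 > 6).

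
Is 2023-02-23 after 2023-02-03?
Yes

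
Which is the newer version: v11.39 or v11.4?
v11.39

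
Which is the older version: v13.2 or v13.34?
v13.2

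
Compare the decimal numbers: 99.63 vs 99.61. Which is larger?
99.63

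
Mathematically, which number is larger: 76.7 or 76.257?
76.7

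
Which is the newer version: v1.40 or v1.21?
v1.40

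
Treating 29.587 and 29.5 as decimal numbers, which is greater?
29.587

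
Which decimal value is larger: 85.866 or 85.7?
85.866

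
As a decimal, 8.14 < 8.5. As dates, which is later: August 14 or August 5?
August 14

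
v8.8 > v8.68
False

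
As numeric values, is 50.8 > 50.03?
True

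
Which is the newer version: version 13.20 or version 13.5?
version 13.20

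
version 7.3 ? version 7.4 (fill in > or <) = <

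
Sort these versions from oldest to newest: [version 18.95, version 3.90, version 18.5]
[version 3.90, version 18.5, version 18.95]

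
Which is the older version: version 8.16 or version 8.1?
version 8.1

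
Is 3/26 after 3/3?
Yes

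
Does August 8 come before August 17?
Yes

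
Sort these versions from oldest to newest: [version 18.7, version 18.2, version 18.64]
[version 18.2, version 18.7, version 18.64]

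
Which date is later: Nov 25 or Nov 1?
Nov 25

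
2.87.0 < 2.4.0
False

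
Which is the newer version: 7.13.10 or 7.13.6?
7.13.10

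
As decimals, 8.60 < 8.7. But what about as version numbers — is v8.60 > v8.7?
True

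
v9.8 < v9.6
False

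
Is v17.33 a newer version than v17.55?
No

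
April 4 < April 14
True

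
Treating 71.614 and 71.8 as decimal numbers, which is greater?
71.8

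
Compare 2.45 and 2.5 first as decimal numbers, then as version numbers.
As decimals: 2.45 < 2.5. As versions: v2.45 > v2.5 (minor version 45 > 5).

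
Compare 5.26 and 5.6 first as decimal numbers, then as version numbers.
As decimals: 5.26 < 5.6. As versions: v5.26 > v5.6 (minor version 26 > 6).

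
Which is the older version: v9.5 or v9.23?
v9.5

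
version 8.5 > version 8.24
False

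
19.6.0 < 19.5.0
False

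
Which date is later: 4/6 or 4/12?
4/12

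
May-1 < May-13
True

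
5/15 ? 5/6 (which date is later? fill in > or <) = >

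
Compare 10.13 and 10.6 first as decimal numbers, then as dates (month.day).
As decimals: 10.13 < 10.6. As dates: 10/13 is later than 10/6 (day 13 > day 6).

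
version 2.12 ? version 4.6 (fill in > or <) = <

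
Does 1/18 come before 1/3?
No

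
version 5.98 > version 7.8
False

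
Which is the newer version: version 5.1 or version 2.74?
version 5.1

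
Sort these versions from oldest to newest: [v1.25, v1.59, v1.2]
[v1.2, v1.25, v1.59]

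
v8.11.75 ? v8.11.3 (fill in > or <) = >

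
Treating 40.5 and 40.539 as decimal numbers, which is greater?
40.539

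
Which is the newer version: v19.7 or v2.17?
v19.7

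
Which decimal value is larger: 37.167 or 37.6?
37.6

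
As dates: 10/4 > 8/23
True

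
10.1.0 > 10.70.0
False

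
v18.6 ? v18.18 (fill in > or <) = <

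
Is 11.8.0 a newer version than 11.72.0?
No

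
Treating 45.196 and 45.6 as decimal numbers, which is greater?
45.6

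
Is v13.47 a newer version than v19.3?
No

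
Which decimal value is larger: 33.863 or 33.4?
33.863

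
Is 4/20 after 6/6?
No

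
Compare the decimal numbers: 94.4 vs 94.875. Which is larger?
94.875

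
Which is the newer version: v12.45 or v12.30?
v12.45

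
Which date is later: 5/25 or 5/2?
5/25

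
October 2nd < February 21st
False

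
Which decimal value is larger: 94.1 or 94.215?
94.215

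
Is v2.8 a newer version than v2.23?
No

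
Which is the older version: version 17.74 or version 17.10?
version 17.10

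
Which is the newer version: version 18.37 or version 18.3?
version 18.37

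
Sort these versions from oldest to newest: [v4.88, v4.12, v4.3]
[v4.3, v4.12, v4.88]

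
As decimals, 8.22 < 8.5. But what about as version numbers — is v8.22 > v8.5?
True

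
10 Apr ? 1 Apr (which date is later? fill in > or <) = >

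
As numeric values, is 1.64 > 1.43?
True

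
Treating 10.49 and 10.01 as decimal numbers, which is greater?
10.49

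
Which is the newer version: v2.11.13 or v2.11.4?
v2.11.13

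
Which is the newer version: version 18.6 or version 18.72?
version 18.72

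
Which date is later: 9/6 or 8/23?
9/6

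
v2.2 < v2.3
True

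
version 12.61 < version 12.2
False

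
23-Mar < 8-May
True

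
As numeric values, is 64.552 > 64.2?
True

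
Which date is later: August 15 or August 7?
August 15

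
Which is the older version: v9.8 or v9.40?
v9.8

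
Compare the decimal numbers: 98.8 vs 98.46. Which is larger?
98.8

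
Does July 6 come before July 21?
Yes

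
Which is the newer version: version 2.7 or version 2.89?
version 2.89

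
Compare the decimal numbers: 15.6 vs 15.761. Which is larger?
15.761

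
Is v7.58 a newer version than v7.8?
Yes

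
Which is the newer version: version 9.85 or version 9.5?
version 9.85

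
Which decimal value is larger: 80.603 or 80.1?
80.603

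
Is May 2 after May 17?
No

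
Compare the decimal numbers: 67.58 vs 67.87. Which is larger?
67.87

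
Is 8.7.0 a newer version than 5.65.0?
Yes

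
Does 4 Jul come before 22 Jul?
Yes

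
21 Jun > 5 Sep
False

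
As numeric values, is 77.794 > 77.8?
False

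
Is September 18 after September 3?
Yes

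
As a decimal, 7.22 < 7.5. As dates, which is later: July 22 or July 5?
July 22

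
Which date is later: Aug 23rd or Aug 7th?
Aug 23rd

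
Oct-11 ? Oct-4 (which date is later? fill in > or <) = >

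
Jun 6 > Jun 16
False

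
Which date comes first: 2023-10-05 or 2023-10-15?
2023-10-05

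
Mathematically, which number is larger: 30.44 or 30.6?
30.6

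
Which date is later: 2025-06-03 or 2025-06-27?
2025-06-27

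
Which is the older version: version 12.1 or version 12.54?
version 12.1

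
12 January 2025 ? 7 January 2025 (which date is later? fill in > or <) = >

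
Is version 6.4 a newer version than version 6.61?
No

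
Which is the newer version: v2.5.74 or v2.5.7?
v2.5.74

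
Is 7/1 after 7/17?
No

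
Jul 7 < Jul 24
True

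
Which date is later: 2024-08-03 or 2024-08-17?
2024-08-17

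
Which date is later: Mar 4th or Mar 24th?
Mar 24th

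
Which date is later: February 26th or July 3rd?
July 3rd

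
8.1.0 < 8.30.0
True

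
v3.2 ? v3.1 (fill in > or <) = >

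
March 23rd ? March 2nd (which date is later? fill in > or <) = >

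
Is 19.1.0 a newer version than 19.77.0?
No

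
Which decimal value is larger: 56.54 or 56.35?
56.54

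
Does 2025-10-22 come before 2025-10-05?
No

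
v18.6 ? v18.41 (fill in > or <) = <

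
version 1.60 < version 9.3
True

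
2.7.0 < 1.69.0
False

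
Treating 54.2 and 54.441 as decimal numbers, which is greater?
54.441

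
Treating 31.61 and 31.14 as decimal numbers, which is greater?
31.61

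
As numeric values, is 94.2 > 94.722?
False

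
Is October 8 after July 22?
Yes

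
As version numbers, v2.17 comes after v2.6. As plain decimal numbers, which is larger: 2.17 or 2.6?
2.6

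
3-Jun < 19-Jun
True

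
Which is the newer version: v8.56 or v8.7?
v8.56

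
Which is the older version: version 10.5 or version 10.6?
version 10.5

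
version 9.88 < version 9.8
False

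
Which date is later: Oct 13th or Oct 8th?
Oct 13th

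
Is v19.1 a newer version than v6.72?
Yes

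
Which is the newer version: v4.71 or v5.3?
v5.3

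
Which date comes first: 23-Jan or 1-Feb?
23-Jan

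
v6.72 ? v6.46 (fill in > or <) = >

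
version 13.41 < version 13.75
True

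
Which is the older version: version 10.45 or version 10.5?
version 10.5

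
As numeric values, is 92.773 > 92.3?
True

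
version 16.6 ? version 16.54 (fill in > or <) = <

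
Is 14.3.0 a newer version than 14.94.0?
No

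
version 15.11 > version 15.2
True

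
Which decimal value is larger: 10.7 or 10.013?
10.7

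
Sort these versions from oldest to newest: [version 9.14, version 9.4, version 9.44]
[version 9.4, version 9.14, version 9.44]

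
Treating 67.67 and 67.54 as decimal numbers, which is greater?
67.67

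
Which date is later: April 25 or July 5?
July 5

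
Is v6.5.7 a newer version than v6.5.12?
No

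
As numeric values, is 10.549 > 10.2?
True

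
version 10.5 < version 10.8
True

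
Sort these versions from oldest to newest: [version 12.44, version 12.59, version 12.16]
[version 12.16, version 12.44, version 12.59]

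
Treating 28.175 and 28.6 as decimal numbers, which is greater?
28.6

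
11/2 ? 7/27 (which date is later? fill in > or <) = >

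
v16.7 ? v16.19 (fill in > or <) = <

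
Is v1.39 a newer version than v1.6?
Yes. Version numbers are compared segment by segment as integers, not as decimals: minor version 39 > 6, so v1.39 > v1.6 (even though the decimal 1.39 < 1.6).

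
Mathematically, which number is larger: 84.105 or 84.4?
84.4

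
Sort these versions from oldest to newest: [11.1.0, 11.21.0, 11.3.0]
[11.1.0, 11.3.0, 11.21.0]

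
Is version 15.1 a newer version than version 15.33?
No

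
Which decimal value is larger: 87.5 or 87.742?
87.742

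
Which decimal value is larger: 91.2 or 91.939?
91.939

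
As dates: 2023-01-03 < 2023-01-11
True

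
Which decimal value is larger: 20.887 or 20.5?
20.887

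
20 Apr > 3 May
False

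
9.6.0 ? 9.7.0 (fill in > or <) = <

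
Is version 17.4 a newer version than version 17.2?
Yes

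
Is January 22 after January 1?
Yes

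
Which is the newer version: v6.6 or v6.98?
v6.98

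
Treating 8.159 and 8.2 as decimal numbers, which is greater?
8.2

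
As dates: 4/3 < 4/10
True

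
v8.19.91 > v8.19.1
True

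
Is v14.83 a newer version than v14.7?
Yes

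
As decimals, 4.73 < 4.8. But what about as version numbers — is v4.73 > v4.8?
True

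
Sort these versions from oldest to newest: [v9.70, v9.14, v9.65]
[v9.14, v9.65, v9.70]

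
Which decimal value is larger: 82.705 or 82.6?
82.705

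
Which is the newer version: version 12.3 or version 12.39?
version 12.39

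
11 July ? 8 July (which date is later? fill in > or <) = >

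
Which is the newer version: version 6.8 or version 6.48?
version 6.48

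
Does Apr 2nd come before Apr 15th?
Yes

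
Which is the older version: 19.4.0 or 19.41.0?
19.4.0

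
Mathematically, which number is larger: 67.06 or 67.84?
67.84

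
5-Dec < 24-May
False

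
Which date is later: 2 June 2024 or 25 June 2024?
25 June 2024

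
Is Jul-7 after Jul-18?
No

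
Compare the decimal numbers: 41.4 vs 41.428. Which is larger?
41.428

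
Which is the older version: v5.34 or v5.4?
v5.4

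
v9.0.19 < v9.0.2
False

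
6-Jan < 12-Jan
True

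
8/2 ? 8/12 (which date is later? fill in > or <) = <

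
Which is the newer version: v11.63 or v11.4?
v11.63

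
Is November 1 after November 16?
No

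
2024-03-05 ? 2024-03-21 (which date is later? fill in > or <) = <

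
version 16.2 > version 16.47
False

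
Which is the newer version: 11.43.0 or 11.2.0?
11.43.0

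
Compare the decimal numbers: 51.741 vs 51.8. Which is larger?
51.8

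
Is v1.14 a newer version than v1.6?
Yes. Version numbers are compared segment by segment as integers, not as decimals: minor version 14 > 6, so v1.14 > v1.6 (even though the decimal 1.14 < 1.6).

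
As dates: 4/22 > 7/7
False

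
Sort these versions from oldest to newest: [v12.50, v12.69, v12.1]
[v12.1, v12.50, v12.69]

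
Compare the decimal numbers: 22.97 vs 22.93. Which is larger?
22.97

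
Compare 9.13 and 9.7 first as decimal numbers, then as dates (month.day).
As decimals: 9.13 < 9.7. As dates: 9/13 is later than 9/7 (day 13 > day 7).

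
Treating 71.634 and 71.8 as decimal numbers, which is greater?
71.8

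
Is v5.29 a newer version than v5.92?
No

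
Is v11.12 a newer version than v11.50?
No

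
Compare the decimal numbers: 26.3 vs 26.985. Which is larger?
26.985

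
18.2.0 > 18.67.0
False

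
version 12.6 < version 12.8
True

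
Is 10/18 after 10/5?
Yes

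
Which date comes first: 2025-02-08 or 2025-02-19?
2025-02-08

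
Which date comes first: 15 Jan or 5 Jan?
5 Jan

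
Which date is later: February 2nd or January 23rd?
February 2nd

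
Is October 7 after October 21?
No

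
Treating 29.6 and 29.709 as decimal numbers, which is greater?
29.709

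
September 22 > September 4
True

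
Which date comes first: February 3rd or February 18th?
February 3rd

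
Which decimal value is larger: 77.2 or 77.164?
77.2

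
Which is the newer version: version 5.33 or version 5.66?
version 5.66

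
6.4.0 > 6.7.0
False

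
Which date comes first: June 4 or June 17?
June 4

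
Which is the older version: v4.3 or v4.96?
v4.3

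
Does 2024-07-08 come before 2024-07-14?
Yes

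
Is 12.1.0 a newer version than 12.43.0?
No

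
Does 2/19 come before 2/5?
No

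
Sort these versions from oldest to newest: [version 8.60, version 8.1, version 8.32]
[version 8.1, version 8.32, version 8.60]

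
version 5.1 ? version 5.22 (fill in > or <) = <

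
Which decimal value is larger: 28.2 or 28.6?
28.6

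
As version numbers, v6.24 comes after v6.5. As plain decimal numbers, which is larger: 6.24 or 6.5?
6.5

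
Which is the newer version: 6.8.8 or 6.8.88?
6.8.88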